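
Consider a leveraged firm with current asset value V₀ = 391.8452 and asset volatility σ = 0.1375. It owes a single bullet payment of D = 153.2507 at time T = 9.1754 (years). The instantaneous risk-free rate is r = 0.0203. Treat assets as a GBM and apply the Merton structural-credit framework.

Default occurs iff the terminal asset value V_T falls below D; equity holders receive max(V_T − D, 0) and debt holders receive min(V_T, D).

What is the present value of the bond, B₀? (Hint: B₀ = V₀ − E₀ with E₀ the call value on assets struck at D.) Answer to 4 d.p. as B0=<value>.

d₁ = [ln(V₀/D) + (r + σ²/2)T] / (σ√T)
   = [ln(391.8452/153.2507) + (0.0203 + 0.5·0.1375²)·9.1754] / (0.1375·√9.1754)
   = [0.938792 + 0.272997] / 0.416500 = 2.909455
d₂ = d₁ − σ√T = 2.909455 − 0.416500 = 2.492955
N(d₁) = 0.998190,  N(d₂) = 0.993666,  e^(−rT) = 0.830057
E₀ = V₀·N(d₁) − D·e^(−rT)·N(d₂)
   = 391.8452·0.998190 − 153.2507·0.830057·0.993666 = 264.734751
B₀ = V₀ − E₀ = 391.8452 − 264.734751 = 127.110449

B0=127.1104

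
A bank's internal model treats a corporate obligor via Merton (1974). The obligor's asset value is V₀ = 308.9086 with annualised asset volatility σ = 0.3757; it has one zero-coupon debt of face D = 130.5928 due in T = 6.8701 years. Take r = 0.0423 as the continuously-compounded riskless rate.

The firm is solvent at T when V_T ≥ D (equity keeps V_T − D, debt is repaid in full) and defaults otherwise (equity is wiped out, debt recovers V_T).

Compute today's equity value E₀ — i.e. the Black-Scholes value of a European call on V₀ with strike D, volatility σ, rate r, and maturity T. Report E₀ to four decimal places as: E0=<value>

d₁ = [ln(V₀/D) + (r + σ²/2)T] / (σ√T)
   = [ln(308.9086/130.5928) + (0.0423 + 0.5·0.3757²)·6.8701] / (0.3757·√6.8701)
   = [0.860961 + 0.775464] / 0.984743 = 1.661780
d₂ = d₁ − σ√T = 1.661780 − 0.984743 = 0.677037
N(d₁) = 0.951722,  N(d₂) = 0.750809,  e^(−rT) = 0.747811
E₀ = V₀·N(d₁) − D·e^(−rT)·N(d₂)
   = 308.9086·0.951722 − 130.5928·0.747811·0.750809 = 220.671945

E0=220.6719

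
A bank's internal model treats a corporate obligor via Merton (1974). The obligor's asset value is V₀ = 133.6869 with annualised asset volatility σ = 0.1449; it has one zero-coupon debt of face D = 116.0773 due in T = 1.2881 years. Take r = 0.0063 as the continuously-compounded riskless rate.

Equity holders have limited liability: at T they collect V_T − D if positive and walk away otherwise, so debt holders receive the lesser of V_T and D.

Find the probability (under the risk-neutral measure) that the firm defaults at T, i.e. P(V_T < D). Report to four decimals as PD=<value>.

PD=0.2044

d₁ = [ln(V₀/D) + (r + σ²/2)T] / (σ√T)
   = [ln(133.6869/116.0773) + (0.0063 + 0.5·0.1449²)·1.2881] / (0.1449·√1.2881)
   = [0.141244 + 0.021638] / 0.164454 = 0.990442
d₂ = d₁ − σ√T = 0.990442 − 0.164454 = 0.825988
risk-neutral PD = N(−d₂) = N(-0.825988) = 0.204405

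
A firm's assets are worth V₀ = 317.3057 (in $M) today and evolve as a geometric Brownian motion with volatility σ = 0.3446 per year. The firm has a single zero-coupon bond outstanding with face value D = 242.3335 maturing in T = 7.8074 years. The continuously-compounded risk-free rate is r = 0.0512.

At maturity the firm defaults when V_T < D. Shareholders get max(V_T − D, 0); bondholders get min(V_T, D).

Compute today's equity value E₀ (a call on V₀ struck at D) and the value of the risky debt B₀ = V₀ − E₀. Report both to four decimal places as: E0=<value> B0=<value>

E0=184.3402 B0=132.9655

d₁ = [ln(V₀/D) + (r + σ²/2)T] / (σ√T)
   = [ln(317.3057/242.3335) + (0.0512 + 0.5·0.3446²)·7.8074] / (0.3446·√7.8074)
   = [0.269551 + 0.863300] / 0.962872 = 1.176533
d₂ = d₁ − σ√T = 1.176533 − 0.962872 = 0.213661
N(d₁) = 0.880309,  N(d₂) = 0.584594,  e^(−rT) = 0.670495
E₀ = V₀·N(d₁) − D·e^(−rT)·N(d₂)
   = 317.3057·0.880309 − 242.3335·0.670495·0.584594 = 184.340179
B₀ = V₀ − E₀ = 317.3057 − 184.340179 = 132.965521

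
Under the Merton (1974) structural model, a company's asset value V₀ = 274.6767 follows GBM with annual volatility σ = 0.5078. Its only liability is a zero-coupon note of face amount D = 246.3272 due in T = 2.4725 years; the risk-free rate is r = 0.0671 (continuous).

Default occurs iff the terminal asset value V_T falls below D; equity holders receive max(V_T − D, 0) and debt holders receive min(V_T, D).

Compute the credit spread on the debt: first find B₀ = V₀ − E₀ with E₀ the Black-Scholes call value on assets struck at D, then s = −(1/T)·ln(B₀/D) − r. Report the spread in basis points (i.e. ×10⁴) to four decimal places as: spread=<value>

spread=1010.2118

d₁ = [ln(V₀/D) + (r + σ²/2)T] / (σ√T)
   = [ln(274.6767/246.3272) + (0.0671 + 0.5·0.5078²)·2.4725] / (0.5078·√2.4725)
   = [0.108934 + 0.484685] / 0.798474 = 0.743442
d₂ = d₁ − σ√T = 0.743442 − 0.798474 = -0.055032
N(d₁) = 0.771393,  N(d₂) = 0.478056,  e^(−rT) = 0.847127
E₀ = V₀·N(d₁) − D·e^(−rT)·N(d₂)
   = 274.6767·0.771393 − 246.3272·0.847127·0.478056 = 112.127438
B₀ = V₀ − E₀ = 274.6767 − 112.127438 = 162.549262
spread = −(1/T)·ln(B₀/D) − r = −(1/2.4725)·ln(162.549262/246.3272) − 0.0671 = 0.10102118
in basis points: 0.10102118 × 10⁴ = 1010.2118 bp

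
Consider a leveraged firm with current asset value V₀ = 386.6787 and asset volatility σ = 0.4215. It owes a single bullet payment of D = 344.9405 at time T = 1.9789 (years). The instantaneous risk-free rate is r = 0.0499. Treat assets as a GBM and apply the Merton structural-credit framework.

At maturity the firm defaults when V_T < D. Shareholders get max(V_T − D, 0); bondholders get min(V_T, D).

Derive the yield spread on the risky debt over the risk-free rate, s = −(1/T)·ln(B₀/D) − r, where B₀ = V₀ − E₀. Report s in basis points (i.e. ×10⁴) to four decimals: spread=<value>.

d₁ = [ln(V₀/D) + (r + σ²/2)T] / (σ√T)
   = [ln(386.6787/344.9405) + (0.0499 + 0.5·0.4215²)·1.9789] / (0.4215·√1.9789)
   = [0.114222 + 0.274535] / 0.592938 = 0.655645
d₂ = d₁ − σ√T = 0.655645 − 0.592938 = 0.062707
N(d₁) = 0.743974,  N(d₂) = 0.525000,  e^(−rT) = 0.905972
E₀ = V₀·N(d₁) − D·e^(−rT)·N(d₂)
   = 386.6787·0.743974 − 344.9405·0.905972·0.525000 = 123.612959
B₀ = V₀ − E₀ = 386.6787 − 123.612959 = 263.065741
spread = −(1/T)·ln(B₀/D) − r = −(1/1.9789)·ln(263.065741/344.9405) − 0.0499 = 0.08702858
in basis points: 0.08702858 × 10⁴ = 870.2858 bp

spread=870.2858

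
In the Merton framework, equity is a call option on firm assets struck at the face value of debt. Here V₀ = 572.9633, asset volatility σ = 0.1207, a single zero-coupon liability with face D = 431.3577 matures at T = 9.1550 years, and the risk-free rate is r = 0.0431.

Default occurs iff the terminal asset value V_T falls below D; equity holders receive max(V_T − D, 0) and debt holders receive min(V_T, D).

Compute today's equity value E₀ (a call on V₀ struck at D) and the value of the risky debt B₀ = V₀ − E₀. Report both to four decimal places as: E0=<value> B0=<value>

E0=284.0583 B0=288.9050

d₁ = [ln(V₀/D) + (r + σ²/2)T] / (σ√T)
   = [ln(572.9633/431.3577) + (0.0431 + 0.5·0.1207²)·9.1550] / (0.1207·√9.1550)
   = [0.283884 + 0.461268] / 0.365205 = 2.040367
d₂ = d₁ − σ√T = 2.040367 − 0.365205 = 1.675162
N(d₁) = 0.979343,  N(d₂) = 0.953049,  e^(−rT) = 0.673963
E₀ = V₀·N(d₁) − D·e^(−rT)·N(d₂)
   = 572.9633·0.979343 − 431.3577·0.673963·0.953049 = 284.058262
B₀ = V₀ − E₀ = 572.9633 − 284.058262 = 288.905038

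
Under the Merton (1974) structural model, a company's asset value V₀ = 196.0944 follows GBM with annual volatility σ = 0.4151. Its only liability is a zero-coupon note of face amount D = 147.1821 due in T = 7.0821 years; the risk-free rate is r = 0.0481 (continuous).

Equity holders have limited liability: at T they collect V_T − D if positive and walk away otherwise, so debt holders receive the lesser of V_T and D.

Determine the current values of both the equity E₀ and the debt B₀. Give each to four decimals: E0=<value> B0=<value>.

d₁ = [ln(V₀/D) + (r + σ²/2)T] / (σ√T)
   = [ln(196.0944/147.1821) + (0.0481 + 0.5·0.4151²)·7.0821] / (0.4151·√7.0821)
   = [0.286926 + 0.950800] / 1.104673 = 1.120445
d₂ = d₁ − σ√T = 1.120445 − 1.104673 = 0.015772
N(d₁) = 0.868738,  N(d₂) = 0.506292,  e^(−rT) = 0.711309
E₀ = V₀·N(d₁) − D·e^(−rT)·N(d₂)
   = 196.0944·0.868738 − 147.1821·0.711309·0.506292 = 117.349994
B₀ = V₀ − E₀ = 196.0944 − 117.349994 = 78.744406

E0=117.3500 B0=78.7444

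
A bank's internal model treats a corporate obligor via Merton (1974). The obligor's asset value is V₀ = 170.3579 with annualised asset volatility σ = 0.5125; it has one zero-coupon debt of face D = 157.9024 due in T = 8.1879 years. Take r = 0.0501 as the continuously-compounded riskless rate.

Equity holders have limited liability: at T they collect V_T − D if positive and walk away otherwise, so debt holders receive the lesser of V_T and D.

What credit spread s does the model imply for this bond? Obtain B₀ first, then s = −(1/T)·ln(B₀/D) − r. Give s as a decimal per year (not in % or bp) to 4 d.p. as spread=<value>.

d₁ = [ln(V₀/D) + (r + σ²/2)T] / (σ√T)
   = [ln(170.3579/157.9024) + (0.0501 + 0.5·0.5125²)·8.1879] / (0.5125·√8.1879)
   = [0.075924 + 1.485515] / 1.466493 = 1.064744
d₂ = d₁ − σ√T = 1.064744 − 1.466493 = -0.401750
N(d₁) = 0.856504,  N(d₂) = 0.343934,  e^(−rT) = 0.663508
E₀ = V₀·N(d₁) − D·e^(−rT)·N(d₂)
   = 170.3579·0.856504 − 157.9024·0.663508·0.343934 = 109.878403
B₀ = V₀ − E₀ = 170.3579 − 109.878403 = 60.479497
spread = −(1/T)·ln(B₀/D) − r = −(1/8.1879)·ln(60.479497/157.9024) − 0.0501 = 0.06710621

spread=0.0671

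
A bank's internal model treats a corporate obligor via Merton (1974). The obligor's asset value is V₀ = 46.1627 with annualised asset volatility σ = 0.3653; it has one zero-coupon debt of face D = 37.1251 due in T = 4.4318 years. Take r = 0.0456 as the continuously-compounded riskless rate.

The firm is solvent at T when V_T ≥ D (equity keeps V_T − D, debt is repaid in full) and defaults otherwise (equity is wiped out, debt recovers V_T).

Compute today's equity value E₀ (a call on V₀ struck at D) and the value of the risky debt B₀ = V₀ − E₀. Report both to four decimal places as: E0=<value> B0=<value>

E0=20.9240 B0=25.2387

d₁ = [ln(V₀/D) + (r + σ²/2)T] / (σ√T)
   = [ln(46.1627/37.1251) + (0.0456 + 0.5·0.3653²)·4.4318] / (0.3653·√4.4318)
   = [0.217879 + 0.497789] / 0.769024 = 0.930618
d₂ = d₁ − σ√T = 0.930618 − 0.769024 = 0.161595
N(d₁) = 0.823975,  N(d₂) = 0.564187,  e^(−rT) = 0.817021
E₀ = V₀·N(d₁) − D·e^(−rT)·N(d₂)
   = 46.1627·0.823975 − 37.1251·0.817021·0.564187 = 20.923954
B₀ = V₀ − E₀ = 46.1627 − 20.923954 = 25.238746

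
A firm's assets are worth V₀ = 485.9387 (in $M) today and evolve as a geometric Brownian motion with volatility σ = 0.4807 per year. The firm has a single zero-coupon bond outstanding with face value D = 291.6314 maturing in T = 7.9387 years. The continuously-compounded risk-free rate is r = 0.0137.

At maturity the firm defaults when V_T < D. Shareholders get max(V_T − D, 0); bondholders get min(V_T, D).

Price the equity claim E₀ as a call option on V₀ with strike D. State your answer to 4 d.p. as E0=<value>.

d₁ = [ln(V₀/D) + (r + σ²/2)T] / (σ√T)
   = [ln(485.9387/291.6314) + (0.0137 + 0.5·0.4807²)·7.9387] / (0.4807·√7.9387)
   = [0.510592 + 1.025968] / 1.354406 = 1.134490
d₂ = d₁ − σ√T = 1.134490 − 1.354406 = -0.219916
N(d₁) = 0.871705,  N(d₂) = 0.412968,  e^(−rT) = 0.896945
E₀ = V₀·N(d₁) − D·e^(−rT)·N(d₂)
   = 485.9387·0.871705 − 291.6314·0.896945·0.412968 = 315.572206

E0=315.5722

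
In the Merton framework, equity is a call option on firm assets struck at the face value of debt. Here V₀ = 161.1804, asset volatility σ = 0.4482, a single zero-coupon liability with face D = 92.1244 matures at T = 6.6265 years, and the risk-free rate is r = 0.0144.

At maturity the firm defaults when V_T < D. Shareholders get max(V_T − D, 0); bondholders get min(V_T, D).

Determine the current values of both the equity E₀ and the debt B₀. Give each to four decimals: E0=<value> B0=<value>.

E0=99.2773 B0=61.9031

d₁ = [ln(V₀/D) + (r + σ²/2)T] / (σ√T)
   = [ln(161.1804/92.1244) + (0.0144 + 0.5·0.4482²)·6.6265] / (0.4482·√6.6265)
   = [0.559384 + 0.760998] / 1.153756 = 1.144421
d₂ = d₁ − σ√T = 1.144421 − 1.153756 = -0.009335
N(d₁) = 0.873775,  N(d₂) = 0.496276,  e^(−rT) = 0.908990
E₀ = V₀·N(d₁) − D·e^(−rT)·N(d₂)
   = 161.1804·0.873775 − 92.1244·0.908990·0.496276 = 99.277269
B₀ = V₀ − E₀ = 161.1804 − 99.277269 = 61.903131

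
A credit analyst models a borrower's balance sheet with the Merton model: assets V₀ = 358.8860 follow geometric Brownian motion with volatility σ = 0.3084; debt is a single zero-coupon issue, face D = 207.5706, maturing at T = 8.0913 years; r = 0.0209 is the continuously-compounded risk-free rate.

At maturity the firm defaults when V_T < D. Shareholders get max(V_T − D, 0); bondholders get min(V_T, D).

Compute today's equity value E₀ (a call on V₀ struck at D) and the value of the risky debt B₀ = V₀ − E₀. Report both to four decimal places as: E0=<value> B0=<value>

E0=207.8592 B0=151.0268

d₁ = [ln(V₀/D) + (r + σ²/2)T] / (σ√T)
   = [ln(358.8860/207.5706) + (0.0209 + 0.5·0.3084²)·8.0913] / (0.3084·√8.0913)
   = [0.547533 + 0.553892] / 0.877250 = 1.255543
d₂ = d₁ − σ√T = 1.255543 − 0.877250 = 0.378293
N(d₁) = 0.895359,  N(d₂) = 0.647393,  e^(−rT) = 0.844418
E₀ = V₀·N(d₁) − D·e^(−rT)·N(d₂)
   = 358.8860·0.895359 − 207.5706·0.844418·0.647393 = 207.859166
B₀ = V₀ − E₀ = 358.8860 − 207.859166 = 151.026834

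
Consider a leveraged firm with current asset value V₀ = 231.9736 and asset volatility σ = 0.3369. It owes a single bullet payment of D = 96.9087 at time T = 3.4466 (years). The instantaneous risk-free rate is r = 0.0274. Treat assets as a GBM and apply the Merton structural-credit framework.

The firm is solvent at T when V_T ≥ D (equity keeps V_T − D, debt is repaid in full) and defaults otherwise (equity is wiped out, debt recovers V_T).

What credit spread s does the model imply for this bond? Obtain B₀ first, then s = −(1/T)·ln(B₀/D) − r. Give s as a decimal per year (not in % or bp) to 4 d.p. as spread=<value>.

spread=0.0076

d₁ = [ln(V₀/D) + (r + σ²/2)T] / (σ√T)
   = [ln(231.9736/96.9087) + (0.0274 + 0.5·0.3369²)·3.4466] / (0.3369·√3.4466)
   = [0.872854 + 0.290034] / 0.625456 = 1.859266
d₂ = d₁ − σ√T = 1.859266 − 0.625456 = 1.233811
N(d₁) = 0.968505,  N(d₂) = 0.891363,  e^(−rT) = 0.909885
E₀ = V₀·N(d₁) − D·e^(−rT)·N(d₂)
   = 231.9736·0.968505 − 96.9087·0.909885·0.891363 = 146.070997
B₀ = V₀ − E₀ = 231.9736 − 146.070997 = 85.902603
spread = −(1/T)·ln(B₀/D) − r = −(1/3.4466)·ln(85.902603/96.9087) − 0.0274 = 0.00757800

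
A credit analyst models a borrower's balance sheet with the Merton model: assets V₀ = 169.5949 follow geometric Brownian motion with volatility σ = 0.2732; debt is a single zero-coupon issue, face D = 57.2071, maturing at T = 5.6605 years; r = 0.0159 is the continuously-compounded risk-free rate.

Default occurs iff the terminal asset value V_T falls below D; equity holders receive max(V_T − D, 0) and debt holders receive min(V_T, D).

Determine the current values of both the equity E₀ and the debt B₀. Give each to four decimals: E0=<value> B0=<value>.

d₁ = [ln(V₀/D) + (r + σ²/2)T] / (σ√T)
   = [ln(169.5949/57.2071) + (0.0159 + 0.5·0.2732²)·5.6605] / (0.2732·√5.6605)
   = [1.086735 + 0.301247] / 0.649992 = 2.135382
d₂ = d₁ − σ√T = 2.135382 − 0.649992 = 1.485390
N(d₁) = 0.983635,  N(d₂) = 0.931280,  e^(−rT) = 0.913929
E₀ = V₀·N(d₁) − D·e^(−rT)·N(d₂)
   = 169.5949·0.983635 − 57.2071·0.913929·0.931280 = 118.129164
B₀ = V₀ − E₀ = 169.5949 − 118.129164 = 51.465736

E0=118.1292 B0=51.4657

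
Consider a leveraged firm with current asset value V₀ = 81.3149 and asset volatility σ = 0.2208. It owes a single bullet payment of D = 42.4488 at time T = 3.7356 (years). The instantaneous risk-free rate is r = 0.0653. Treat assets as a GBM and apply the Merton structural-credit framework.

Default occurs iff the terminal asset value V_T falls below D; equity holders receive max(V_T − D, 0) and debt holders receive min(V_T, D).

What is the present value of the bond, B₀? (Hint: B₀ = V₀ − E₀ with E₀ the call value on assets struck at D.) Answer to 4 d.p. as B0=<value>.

B0=33.1173

d₁ = [ln(V₀/D) + (r + σ²/2)T] / (σ√T)
   = [ln(81.3149/42.4488) + (0.0653 + 0.5·0.2208²)·3.7356] / (0.2208·√3.7356)
   = [0.650031 + 0.334995] / 0.426756 = 2.308172
d₂ = d₁ − σ√T = 2.308172 − 0.426756 = 1.881417
N(d₁) = 0.989505,  N(d₂) = 0.970042,  e^(−rT) = 0.783539
E₀ = V₀·N(d₁) − D·e^(−rT)·N(d₂)
   = 81.3149·0.989505 − 42.4488·0.783539·0.970042 = 48.197635
B₀ = V₀ − E₀ = 81.3149 − 48.197635 = 33.117265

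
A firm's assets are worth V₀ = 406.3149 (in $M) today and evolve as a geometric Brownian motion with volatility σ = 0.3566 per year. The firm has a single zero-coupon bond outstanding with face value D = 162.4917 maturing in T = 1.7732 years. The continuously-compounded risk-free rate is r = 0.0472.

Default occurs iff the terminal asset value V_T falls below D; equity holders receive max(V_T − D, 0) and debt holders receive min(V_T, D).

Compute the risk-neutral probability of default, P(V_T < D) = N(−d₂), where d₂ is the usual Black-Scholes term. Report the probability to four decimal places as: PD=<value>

d₁ = [ln(V₀/D) + (r + σ²/2)T] / (σ√T)
   = [ln(406.3149/162.4917) + (0.0472 + 0.5·0.3566²)·1.7732] / (0.3566·√1.7732)
   = [0.916502 + 0.196438] / 0.474854 = 2.343751
d₂ = d₁ − σ√T = 2.343751 − 0.474854 = 1.868897
risk-neutral PD = N(−d₂) = N(-1.868897) = 0.030819

PD=0.0308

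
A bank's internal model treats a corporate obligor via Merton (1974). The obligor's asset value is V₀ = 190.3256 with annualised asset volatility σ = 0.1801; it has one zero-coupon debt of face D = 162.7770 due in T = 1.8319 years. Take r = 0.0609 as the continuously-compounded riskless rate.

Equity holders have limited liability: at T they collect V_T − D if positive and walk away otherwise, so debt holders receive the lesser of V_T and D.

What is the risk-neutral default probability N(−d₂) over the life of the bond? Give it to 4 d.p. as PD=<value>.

d₁ = [ln(V₀/D) + (r + σ²/2)T] / (σ√T)
   = [ln(190.3256/162.7770) + (0.0609 + 0.5·0.1801²)·1.8319] / (0.1801·√1.8319)
   = [0.156355 + 0.141272] / 0.243761 = 1.220980
d₂ = d₁ − σ√T = 1.220980 − 0.243761 = 0.977219
risk-neutral PD = N(−d₂) = N(-0.977219) = 0.164230

PD=0.1642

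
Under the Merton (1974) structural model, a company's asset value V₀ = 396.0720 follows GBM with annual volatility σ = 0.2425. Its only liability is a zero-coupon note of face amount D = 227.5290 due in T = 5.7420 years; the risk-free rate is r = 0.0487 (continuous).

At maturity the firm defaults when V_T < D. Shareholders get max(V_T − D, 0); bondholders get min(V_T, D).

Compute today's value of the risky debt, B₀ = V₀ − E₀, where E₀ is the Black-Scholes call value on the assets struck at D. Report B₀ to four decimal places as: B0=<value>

d₁ = [ln(V₀/D) + (r + σ²/2)T] / (σ√T)
   = [ln(396.0720/227.5290) + (0.0487 + 0.5·0.2425²)·5.7420] / (0.2425·√5.7420)
   = [0.554318 + 0.448468] / 0.581090 = 1.725699
d₂ = d₁ − σ√T = 1.725699 − 0.581090 = 1.144609
N(d₁) = 0.957799,  N(d₂) = 0.873814,  e^(−rT) = 0.756059
E₀ = V₀·N(d₁) − D·e^(−rT)·N(d₂)
   = 396.0720·0.957799 − 227.5290·0.756059·0.873814 = 229.039147
B₀ = V₀ − E₀ = 396.0720 − 229.039147 = 167.032853

B0=167.0329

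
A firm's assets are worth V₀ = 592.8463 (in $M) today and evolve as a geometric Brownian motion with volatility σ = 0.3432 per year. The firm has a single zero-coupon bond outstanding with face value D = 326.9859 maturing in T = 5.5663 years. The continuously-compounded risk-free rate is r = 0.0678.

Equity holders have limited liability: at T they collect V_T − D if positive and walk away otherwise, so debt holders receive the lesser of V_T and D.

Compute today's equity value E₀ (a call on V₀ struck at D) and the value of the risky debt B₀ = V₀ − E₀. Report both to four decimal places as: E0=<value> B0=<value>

d₁ = [ln(V₀/D) + (r + σ²/2)T] / (σ√T)
   = [ln(592.8463/326.9859) + (0.0678 + 0.5·0.3432²)·5.5663] / (0.3432·√5.5663)
   = [0.595018 + 0.705212] / 0.809712 = 1.605793
d₂ = d₁ − σ√T = 1.605793 − 0.809712 = 0.796081
N(d₁) = 0.945840,  N(d₂) = 0.787008,  e^(−rT) = 0.685645
E₀ = V₀·N(d₁) − D·e^(−rT)·N(d₂)
   = 592.8463·0.945840 − 326.9859·0.685645·0.787008 = 384.293766
B₀ = V₀ − E₀ = 592.8463 − 384.293766 = 208.552534

E0=384.2938 B0=208.5525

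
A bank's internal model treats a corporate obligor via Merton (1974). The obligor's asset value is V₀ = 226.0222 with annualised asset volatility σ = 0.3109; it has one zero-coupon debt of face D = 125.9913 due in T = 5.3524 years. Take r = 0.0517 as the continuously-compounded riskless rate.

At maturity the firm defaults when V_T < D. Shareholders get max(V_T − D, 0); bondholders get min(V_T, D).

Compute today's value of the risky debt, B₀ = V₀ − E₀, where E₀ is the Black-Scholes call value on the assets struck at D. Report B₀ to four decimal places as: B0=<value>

B0=89.8252

d₁ = [ln(V₀/D) + (r + σ²/2)T] / (σ√T)
   = [ln(226.0222/125.9913) + (0.0517 + 0.5·0.3109²)·5.3524] / (0.3109·√5.3524)
   = [0.584420 + 0.535397] / 0.719275 = 1.556870
d₂ = d₁ − σ√T = 1.556870 − 0.719275 = 0.837595
N(d₁) = 0.940249,  N(d₂) = 0.798871,  e^(−rT) = 0.758267
E₀ = V₀·N(d₁) − D·e^(−rT)·N(d₂)
   = 226.0222·0.940249 − 125.9913·0.758267·0.798871 = 136.197007
B₀ = V₀ − E₀ = 226.0222 − 136.197007 = 89.825193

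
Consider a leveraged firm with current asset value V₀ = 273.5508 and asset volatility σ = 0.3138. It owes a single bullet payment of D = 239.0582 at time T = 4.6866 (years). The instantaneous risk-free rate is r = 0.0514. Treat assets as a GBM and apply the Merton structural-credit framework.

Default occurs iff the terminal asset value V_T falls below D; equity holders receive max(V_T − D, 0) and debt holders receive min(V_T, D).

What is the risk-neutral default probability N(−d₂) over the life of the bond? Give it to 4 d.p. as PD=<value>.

d₁ = [ln(V₀/D) + (r + σ²/2)T] / (σ√T)
   = [ln(273.5508/239.0582) + (0.0514 + 0.5·0.3138²)·4.6866] / (0.3138·√4.6866)
   = [0.134780 + 0.471637] / 0.679332 = 0.892667
d₂ = d₁ − σ√T = 0.892667 − 0.679332 = 0.213336
risk-neutral PD = N(−d₂) = N(-0.213336) = 0.415533

PD=0.4155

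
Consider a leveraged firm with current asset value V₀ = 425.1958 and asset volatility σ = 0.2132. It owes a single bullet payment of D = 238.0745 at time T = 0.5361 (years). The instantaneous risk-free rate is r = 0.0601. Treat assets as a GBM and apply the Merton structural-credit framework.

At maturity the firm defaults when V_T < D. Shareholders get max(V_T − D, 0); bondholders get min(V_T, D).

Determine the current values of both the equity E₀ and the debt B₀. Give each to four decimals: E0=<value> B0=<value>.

E0=194.6702 B0=230.5256

d₁ = [ln(V₀/D) + (r + σ²/2)T] / (σ√T)
   = [ln(425.1958/238.0745) + (0.0601 + 0.5·0.2132²)·0.5361] / (0.2132·√0.5361)
   = [0.579966 + 0.044404] / 0.156103 = 3.999740
d₂ = d₁ − σ√T = 3.999740 − 0.156103 = 3.843637
N(d₁) = 0.999968,  N(d₂) = 0.999939,  e^(−rT) = 0.968294
E₀ = V₀·N(d₁) − D·e^(−rT)·N(d₂)
   = 425.1958·0.999968 − 238.0745·0.968294·0.999939 = 194.670202
B₀ = V₀ − E₀ = 425.1958 − 194.670202 = 230.525598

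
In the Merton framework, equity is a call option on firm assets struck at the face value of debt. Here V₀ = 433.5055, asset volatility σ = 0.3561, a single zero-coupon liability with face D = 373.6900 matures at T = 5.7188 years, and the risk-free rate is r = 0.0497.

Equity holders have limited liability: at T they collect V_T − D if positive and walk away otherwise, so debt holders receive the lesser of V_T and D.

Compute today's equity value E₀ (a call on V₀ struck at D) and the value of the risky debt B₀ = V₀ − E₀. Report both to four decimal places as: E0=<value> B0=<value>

d₁ = [ln(V₀/D) + (r + σ²/2)T] / (σ√T)
   = [ln(433.5055/373.6900) + (0.0497 + 0.5·0.3561²)·5.7188] / (0.3561·√5.7188)
   = [0.148478 + 0.646817] / 0.851578 = 0.933907
d₂ = d₁ − σ√T = 0.933907 − 0.851578 = 0.082329
N(d₁) = 0.824824,  N(d₂) = 0.532808,  e^(−rT) = 0.752598
E₀ = V₀·N(d₁) − D·e^(−rT)·N(d₂)
   = 433.5055·0.824824 − 373.6900·0.752598·0.532808 = 207.719926
B₀ = V₀ − E₀ = 433.5055 − 207.719926 = 225.785574

E0=207.7199 B0=225.7856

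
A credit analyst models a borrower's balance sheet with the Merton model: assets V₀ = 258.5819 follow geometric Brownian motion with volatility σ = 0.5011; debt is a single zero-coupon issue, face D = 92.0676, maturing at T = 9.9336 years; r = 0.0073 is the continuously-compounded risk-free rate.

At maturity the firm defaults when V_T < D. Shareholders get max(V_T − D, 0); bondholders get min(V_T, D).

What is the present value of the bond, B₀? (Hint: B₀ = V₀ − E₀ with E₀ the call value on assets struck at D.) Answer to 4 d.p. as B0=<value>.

B0=57.3783

d₁ = [ln(V₀/D) + (r + σ²/2)T] / (σ√T)
   = [ln(258.5819/92.0676) + (0.0073 + 0.5·0.5011²)·9.9336] / (0.5011·√9.9336)
   = [1.032689 + 1.319685] / 1.579348 = 1.489459
d₂ = d₁ − σ√T = 1.489459 − 1.579348 = -0.089888
N(d₁) = 0.931817,  N(d₂) = 0.464188,  e^(−rT) = 0.930052
E₀ = V₀·N(d₁) − D·e^(−rT)·N(d₂)
   = 258.5819·0.931817 − 92.0676·0.930052·0.464188 = 201.203643
B₀ = V₀ − E₀ = 258.5819 − 201.203643 = 57.378257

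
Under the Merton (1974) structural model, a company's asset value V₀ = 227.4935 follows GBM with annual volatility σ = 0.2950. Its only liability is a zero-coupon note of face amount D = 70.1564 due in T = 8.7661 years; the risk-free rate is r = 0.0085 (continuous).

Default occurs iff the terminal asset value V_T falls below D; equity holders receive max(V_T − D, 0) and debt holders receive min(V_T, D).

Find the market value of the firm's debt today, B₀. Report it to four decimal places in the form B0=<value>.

B0=61.7270

d₁ = [ln(V₀/D) + (r + σ²/2)T] / (σ√T)
   = [ln(227.4935/70.1564) + (0.0085 + 0.5·0.2950²)·8.7661] / (0.2950·√8.7661)
   = [1.176395 + 0.455947] / 0.873424 = 1.868899
d₂ = d₁ − σ√T = 1.868899 − 0.873424 = 0.995475
N(d₁) = 0.969182,  N(d₂) = 0.840247,  e^(−rT) = 0.928196
E₀ = V₀·N(d₁) − D·e^(−rT)·N(d₂)
   = 227.4935·0.969182 − 70.1564·0.928196·0.840247 = 165.766507
B₀ = V₀ − E₀ = 227.4935 − 165.766507 = 61.726993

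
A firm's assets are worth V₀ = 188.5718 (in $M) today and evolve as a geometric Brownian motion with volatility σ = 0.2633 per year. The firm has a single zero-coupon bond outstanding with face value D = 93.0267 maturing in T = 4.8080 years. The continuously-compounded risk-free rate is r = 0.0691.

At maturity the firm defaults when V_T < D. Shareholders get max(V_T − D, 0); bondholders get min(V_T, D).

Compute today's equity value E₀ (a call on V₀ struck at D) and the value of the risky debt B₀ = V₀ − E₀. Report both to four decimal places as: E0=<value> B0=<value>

d₁ = [ln(V₀/D) + (r + σ²/2)T] / (σ√T)
   = [ln(188.5718/93.0267) + (0.0691 + 0.5·0.2633²)·4.8080] / (0.2633·√4.8080)
   = [0.706592 + 0.498895] / 0.577342 = 2.087995
d₂ = d₁ − σ√T = 2.087995 − 0.577342 = 1.510653
N(d₁) = 0.981601,  N(d₂) = 0.934562,  e^(−rT) = 0.717320
E₀ = V₀·N(d₁) − D·e^(−rT)·N(d₂)
   = 188.5718·0.981601 − 93.0267·0.717320·0.934562 = 122.739002
B₀ = V₀ − E₀ = 188.5718 − 122.739002 = 65.832798

E0=122.7390 B0=65.8328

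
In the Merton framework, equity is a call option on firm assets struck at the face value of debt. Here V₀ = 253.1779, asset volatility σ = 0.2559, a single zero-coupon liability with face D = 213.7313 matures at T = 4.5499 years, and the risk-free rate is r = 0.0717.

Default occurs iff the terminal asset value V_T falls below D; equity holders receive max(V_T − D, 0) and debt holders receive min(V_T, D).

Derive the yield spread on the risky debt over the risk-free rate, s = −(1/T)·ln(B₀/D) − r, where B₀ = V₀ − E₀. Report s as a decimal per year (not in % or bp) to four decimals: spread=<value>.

spread=0.0154

d₁ = [ln(V₀/D) + (r + σ²/2)T] / (σ√T)
   = [ln(253.1779/213.7313) + (0.0717 + 0.5·0.2559²)·4.5499] / (0.2559·√4.5499)
   = [0.169373 + 0.475202] / 0.545847 = 1.180871
d₂ = d₁ − σ√T = 1.180871 − 0.545847 = 0.635024
N(d₁) = 0.881173,  N(d₂) = 0.737293,  e^(−rT) = 0.721641
E₀ = V₀·N(d₁) − D·e^(−rT)·N(d₂)
   = 253.1779·0.881173 − 213.7313·0.721641·0.737293 = 109.375435
B₀ = V₀ − E₀ = 253.1779 − 109.375435 = 143.802465
spread = −(1/T)·ln(B₀/D) − r = −(1/4.5499)·ln(143.802465/213.7313) − 0.0717 = 0.01539621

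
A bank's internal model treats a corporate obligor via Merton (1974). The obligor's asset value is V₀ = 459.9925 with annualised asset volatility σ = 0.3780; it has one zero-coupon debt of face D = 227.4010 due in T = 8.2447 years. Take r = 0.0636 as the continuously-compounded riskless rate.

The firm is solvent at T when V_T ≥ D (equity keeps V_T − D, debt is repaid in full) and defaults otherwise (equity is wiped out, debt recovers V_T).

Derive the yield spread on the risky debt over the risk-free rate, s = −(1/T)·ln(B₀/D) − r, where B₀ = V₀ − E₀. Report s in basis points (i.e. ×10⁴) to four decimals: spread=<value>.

spread=151.2217

d₁ = [ln(V₀/D) + (r + σ²/2)T] / (σ√T)
   = [ln(459.9925/227.4010) + (0.0636 + 0.5·0.3780²)·8.2447] / (0.3780·√8.2447)
   = [0.704495 + 1.113381] / 1.085374 = 1.674885
d₂ = d₁ − σ√T = 1.674885 − 1.085374 = 0.589512
N(d₁) = 0.953022,  N(d₂) = 0.722241,  e^(−rT) = 0.591932
E₀ = V₀·N(d₁) − D·e^(−rT)·N(d₂)
   = 459.9925·0.953022 − 227.4010·0.591932·0.722241 = 341.164826
B₀ = V₀ − E₀ = 459.9925 − 341.164826 = 118.827674
spread = −(1/T)·ln(B₀/D) − r = −(1/8.2447)·ln(118.827674/227.4010) − 0.0636 = 0.01512217
in basis points: 0.01512217 × 10⁴ = 151.2217 bp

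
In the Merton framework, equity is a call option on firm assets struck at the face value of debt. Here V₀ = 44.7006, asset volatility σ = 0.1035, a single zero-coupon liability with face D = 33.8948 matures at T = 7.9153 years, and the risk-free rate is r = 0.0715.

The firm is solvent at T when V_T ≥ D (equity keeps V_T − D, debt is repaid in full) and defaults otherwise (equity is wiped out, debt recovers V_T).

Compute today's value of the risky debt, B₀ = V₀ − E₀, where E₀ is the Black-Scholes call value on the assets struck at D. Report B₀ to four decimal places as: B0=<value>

d₁ = [ln(V₀/D) + (r + σ²/2)T] / (σ√T)
   = [ln(44.7006/33.8948) + (0.0715 + 0.5·0.1035²)·7.9153] / (0.1035·√7.9153)
   = [0.276725 + 0.608339] / 0.291188 = 3.039491
d₂ = d₁ − σ√T = 3.039491 − 0.291188 = 2.748303
N(d₁) = 0.998815,  N(d₂) = 0.997005,  e^(−rT) = 0.567824
E₀ = V₀·N(d₁) − D·e^(−rT)·N(d₂)
   = 44.7006·0.998815 − 33.8948·0.567824·0.997005 = 25.459004
B₀ = V₀ − E₀ = 44.7006 − 25.459004 = 19.241596

B0=19.2416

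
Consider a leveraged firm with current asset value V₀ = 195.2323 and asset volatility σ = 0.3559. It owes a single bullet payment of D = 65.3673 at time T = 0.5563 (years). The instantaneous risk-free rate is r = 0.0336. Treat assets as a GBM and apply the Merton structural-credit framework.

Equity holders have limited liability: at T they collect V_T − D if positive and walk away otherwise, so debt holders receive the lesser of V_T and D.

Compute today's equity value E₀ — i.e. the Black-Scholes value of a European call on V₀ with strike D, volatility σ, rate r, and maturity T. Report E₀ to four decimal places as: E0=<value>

E0=131.0756

d₁ = [ln(V₀/D) + (r + σ²/2)T] / (σ√T)
   = [ln(195.2323/65.3673) + (0.0336 + 0.5·0.3559²)·0.5563] / (0.3559·√0.5563)
   = [1.094168 + 0.053923] / 0.265450 = 4.325078
d₂ = d₁ − σ√T = 4.325078 − 0.265450 = 4.059629
N(d₁) = 0.999992,  N(d₂) = 0.999975,  e^(−rT) = 0.981482
E₀ = V₀·N(d₁) − D·e^(−rT)·N(d₂)
   = 195.2323·0.999992 − 65.3673·0.981482·0.999975 = 131.075565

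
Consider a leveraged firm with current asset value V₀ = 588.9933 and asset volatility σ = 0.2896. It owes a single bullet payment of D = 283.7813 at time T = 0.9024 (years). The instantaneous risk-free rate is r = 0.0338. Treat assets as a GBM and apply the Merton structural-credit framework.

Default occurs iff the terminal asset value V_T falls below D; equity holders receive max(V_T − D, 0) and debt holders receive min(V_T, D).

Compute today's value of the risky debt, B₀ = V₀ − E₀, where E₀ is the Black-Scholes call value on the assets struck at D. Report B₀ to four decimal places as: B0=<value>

d₁ = [ln(V₀/D) + (r + σ²/2)T] / (σ√T)
   = [ln(588.9933/283.7813) + (0.0338 + 0.5·0.2896²)·0.9024] / (0.2896·√0.9024)
   = [0.730211 + 0.068342] / 0.275105 = 2.902725
d₂ = d₁ − σ√T = 2.902725 − 0.275105 = 2.627620
N(d₁) = 0.998150,  N(d₂) = 0.995701,  e^(−rT) = 0.969959
E₀ = V₀·N(d₁) − D·e^(−rT)·N(d₂)
   = 588.9933·0.998150 − 283.7813·0.969959·0.995701 = 313.830929
B₀ = V₀ − E₀ = 588.9933 − 313.830929 = 275.162371

B0=275.1624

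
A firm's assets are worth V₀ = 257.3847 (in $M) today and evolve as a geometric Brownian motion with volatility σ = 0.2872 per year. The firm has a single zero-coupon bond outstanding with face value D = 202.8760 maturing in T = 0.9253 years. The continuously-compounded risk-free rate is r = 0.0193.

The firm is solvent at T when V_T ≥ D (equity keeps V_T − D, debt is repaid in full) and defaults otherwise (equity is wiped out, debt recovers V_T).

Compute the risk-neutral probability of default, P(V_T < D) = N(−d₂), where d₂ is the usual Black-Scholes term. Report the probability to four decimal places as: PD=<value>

PD=0.2154

d₁ = [ln(V₀/D) + (r + σ²/2)T] / (σ√T)
   = [ln(257.3847/202.8760) + (0.0193 + 0.5·0.2872²)·0.9253] / (0.2872·√0.9253)
   = [0.237977 + 0.056019] / 0.276265 = 1.064183
d₂ = d₁ − σ√T = 1.064183 − 0.276265 = 0.787918
risk-neutral PD = N(−d₂) = N(-0.787918) = 0.215372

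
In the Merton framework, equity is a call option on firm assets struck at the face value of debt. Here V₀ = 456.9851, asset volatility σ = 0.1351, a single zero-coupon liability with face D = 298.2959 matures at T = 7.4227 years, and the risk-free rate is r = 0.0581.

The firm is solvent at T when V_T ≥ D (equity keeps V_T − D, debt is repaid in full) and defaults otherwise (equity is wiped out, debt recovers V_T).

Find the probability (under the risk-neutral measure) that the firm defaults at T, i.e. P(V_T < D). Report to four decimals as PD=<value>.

PD=0.0159

d₁ = [ln(V₀/D) + (r + σ²/2)T] / (σ√T)
   = [ln(456.9851/298.2959) + (0.0581 + 0.5·0.1351²)·7.4227] / (0.1351·√7.4227)
   = [0.426565 + 0.498998] / 0.368075 = 2.514605
d₂ = d₁ − σ√T = 2.514605 − 0.368075 = 2.146530
risk-neutral PD = N(−d₂) = N(-2.146530) = 0.015915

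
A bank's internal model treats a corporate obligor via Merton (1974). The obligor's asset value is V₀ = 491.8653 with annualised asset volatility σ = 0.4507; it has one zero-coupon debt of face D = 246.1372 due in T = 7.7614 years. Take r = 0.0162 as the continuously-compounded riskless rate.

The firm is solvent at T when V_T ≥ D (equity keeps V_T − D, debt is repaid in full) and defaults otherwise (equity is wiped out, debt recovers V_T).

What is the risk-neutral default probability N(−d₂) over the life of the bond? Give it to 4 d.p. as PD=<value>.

PD=0.4905

d₁ = [ln(V₀/D) + (r + σ²/2)T] / (σ√T)
   = [ln(491.8653/246.1372) + (0.0162 + 0.5·0.4507²)·7.7614] / (0.4507·√7.7614)
   = [0.692316 + 0.914023] / 1.255618 = 1.279321
d₂ = d₁ − σ√T = 1.279321 − 1.255618 = 0.023703
risk-neutral PD = N(−d₂) = N(-0.023703) = 0.490545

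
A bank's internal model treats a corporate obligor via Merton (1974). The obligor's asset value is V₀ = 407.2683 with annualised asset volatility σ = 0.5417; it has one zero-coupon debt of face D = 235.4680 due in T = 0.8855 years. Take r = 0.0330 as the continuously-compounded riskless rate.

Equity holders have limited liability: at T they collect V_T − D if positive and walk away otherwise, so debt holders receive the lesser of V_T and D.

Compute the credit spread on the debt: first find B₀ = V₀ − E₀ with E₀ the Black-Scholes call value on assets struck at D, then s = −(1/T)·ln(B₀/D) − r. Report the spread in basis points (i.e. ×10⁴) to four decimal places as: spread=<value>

spread=494.6582

d₁ = [ln(V₀/D) + (r + σ²/2)T] / (σ√T)
   = [ln(407.2683/235.4680) + (0.0330 + 0.5·0.5417²)·0.8855] / (0.5417·√0.8855)
   = [0.547897 + 0.159142] / 0.509745 = 1.387044
d₂ = d₁ − σ√T = 1.387044 − 0.509745 = 0.877298
N(d₁) = 0.917286,  N(d₂) = 0.809838,  e^(−rT) = 0.971201
E₀ = V₀·N(d₁) − D·e^(−rT)·N(d₂)
   = 407.2683·0.917286 − 235.4680·0.971201·0.809838 = 188.382192
B₀ = V₀ − E₀ = 407.2683 − 188.382192 = 218.886108
spread = −(1/T)·ln(B₀/D) − r = −(1/0.8855)·ln(218.886108/235.4680) − 0.0330 = 0.04946582
in basis points: 0.04946582 × 10⁴ = 494.6582 bp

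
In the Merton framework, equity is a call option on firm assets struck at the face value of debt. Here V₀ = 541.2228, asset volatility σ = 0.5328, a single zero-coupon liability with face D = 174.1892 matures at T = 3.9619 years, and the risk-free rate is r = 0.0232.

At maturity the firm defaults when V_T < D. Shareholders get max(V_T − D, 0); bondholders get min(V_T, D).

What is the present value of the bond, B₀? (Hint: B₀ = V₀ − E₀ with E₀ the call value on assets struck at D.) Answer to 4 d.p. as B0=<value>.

B0=141.4956

d₁ = [ln(V₀/D) + (r + σ²/2)T] / (σ√T)
   = [ln(541.2228/174.1892) + (0.0232 + 0.5·0.5328²)·3.9619] / (0.5328·√3.9619)
   = [1.133689 + 0.654260] / 1.060513 = 1.685928
d₂ = d₁ − σ√T = 1.685928 − 1.060513 = 0.625415
N(d₁) = 0.954095,  N(d₂) = 0.734151,  e^(−rT) = 0.912182
E₀ = V₀·N(d₁) − D·e^(−rT)·N(d₂)
   = 541.2228·0.954095 − 174.1892·0.912182·0.734151 = 399.727244
B₀ = V₀ − E₀ = 541.2228 − 399.727244 = 141.495556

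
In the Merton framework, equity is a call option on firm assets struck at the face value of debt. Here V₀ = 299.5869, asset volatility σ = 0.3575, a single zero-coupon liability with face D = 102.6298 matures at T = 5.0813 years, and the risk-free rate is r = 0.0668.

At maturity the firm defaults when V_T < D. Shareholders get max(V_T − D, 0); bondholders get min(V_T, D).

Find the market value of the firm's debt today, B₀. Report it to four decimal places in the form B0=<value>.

d₁ = [ln(V₀/D) + (r + σ²/2)T] / (σ√T)
   = [ln(299.5869/102.6298) + (0.0668 + 0.5·0.3575²)·5.0813] / (0.3575·√5.0813)
   = [1.071276 + 0.664142] / 0.805867 = 2.153479
d₂ = d₁ − σ√T = 2.153479 − 0.805867 = 1.347612
N(d₁) = 0.984359,  N(d₂) = 0.911108,  e^(−rT) = 0.712176
E₀ = V₀·N(d₁) − D·e^(−rT)·N(d₂)
   = 299.5869·0.984359 − 102.6298·0.712176·0.911108 = 228.307897
B₀ = V₀ − E₀ = 299.5869 − 228.307897 = 71.279003

B0=71.2790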